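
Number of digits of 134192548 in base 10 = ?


134192548 has 9 digits in base 10
floor(log10(134192548)) + 1 = floor(8.1277) + 1 = 9

9 digits (base 10)


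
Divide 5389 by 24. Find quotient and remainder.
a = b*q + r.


5389 = 24 * 224 + 13
Check: 5376 + 13 = 5389

q = 224, r = 13


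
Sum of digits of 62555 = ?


6 + 2 + 5 + 5 + 5 = 23


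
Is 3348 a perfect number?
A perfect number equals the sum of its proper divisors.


Proper divisors of 3348: 1, 2, 3, 4, 6, 9, 12, 18, 27, 31, 36, 54, 62, 93, 108, 124, 186, 279, 372, 558, 837, 1116, 1674
Sum = 1 + 2 + 3 + 4 + 6 + 9 + 12 + 18 + 27 + 31 + 36 + 54 + 62 + 93 + 108 + 124 + 186 + 279 + 372 + 558 + 837 + 1116 + 1674 = 5612

No, 3348 is not perfect (5612 ≠ 3348)


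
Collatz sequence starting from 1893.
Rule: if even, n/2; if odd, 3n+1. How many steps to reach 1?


1893 → 5680 → 2840 → 1420 → 710 → 355 → 1066 → 533 → 1600 → 800 → 400 → 200 → 100 → 50 → 25 → 76 → 38 → 19 → 58 → 29 → 88 → 44 → 22 → 11 → 34 → 17 → 52 → 26 → 13 → 40 → 20 → 10 → 5 → 16 → 8 → 4 → 2 → 1
Total steps = 37

37 steps


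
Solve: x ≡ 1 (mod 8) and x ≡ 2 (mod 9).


M = 8*9 = 72
M1 = M/8 = 9, M2 = M/9 = 8
M1^(-1) mod 8 = 1, M2^(-1) mod 9 = 8
x = 1*9*1 + 2*8*8 = 137
137 mod 72 = 65
Check: 65 mod 8 = 1 ✓, 65 mod 9 = 2 ✓

x ≡ 65 (mod 72)


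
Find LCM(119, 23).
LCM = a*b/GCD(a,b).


GCD(119, 23) = 1
LCM = 119*23/1 = 2737/1 = 2737

LCM = 2737


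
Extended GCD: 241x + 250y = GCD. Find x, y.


Tabular extended Euclidean (each row: r = 241*s + 250*t):
r=241, s=1, t=0
r=250, s=0, t=1
q=0: r=241, s=1, t=0   [241*(1) + 250*(0) = 241]
q=1: r=9, s=-1, t=1   [241*(-1) + 250*(1) = 9]
q=26: r=7, s=27, t=-26   [241*(27) + 250*(-26) = 7]
q=1: r=2, s=-28, t=27   [241*(-28) + 250*(27) = 2]
q=3: r=1, s=111, t=-107   [241*(111) + 250*(-107) = 1]
q=2: r=0, s=-250, t=241   [241*(-250) + 250*(241) = 0]
GCD = 1; from the row with r=1: x=111, y=-107
Check: 241*(111) + 250*(-107) = 26751 - 26750 = 1

GCD = 1, x = 111, y = -107


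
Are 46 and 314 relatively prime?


Euclidean algorithm:
314 = 6 * 46 + 38
46 = 1 * 38 + 8
38 = 4 * 8 + 6
8 = 1 * 6 + 2
6 = 3 * 2 + 0
GCD(46, 314) = 2

No, not coprime (GCD = 2)


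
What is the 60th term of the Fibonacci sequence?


Sequence: 1, 1, 2, 3, 5, 8, 13, 21, 34, 55, 89, 144, 233, 377, 610, 987, 1597, 2584, 4181, 6765, 10946, 17711, 28657, 46368, 75025, 121393, 196418, 317811, 514229, 832040, 1346269, 2178309, 3524578, 5702887, 9227465, 14930352, 24157817, 39088169, 63245986, 102334155, 165580141, 267914296, 433494437, 701408733, 1134903170, 1836311903, 2971215073, 4807526976, 7778742049, 12586269025, 20365011074, 32951280099, 53316291173, 86267571272, 139583862445, 225851433717, 365435296162, 591286729879, 956722026041, 1548008755920
F(60) = 1548008755920


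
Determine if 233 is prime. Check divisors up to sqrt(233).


Check divisors up to sqrt(233) = 15.2643
No divisors found.
233 is prime.

Yes, 233 is prime


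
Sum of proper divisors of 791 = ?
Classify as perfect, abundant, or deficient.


Proper divisors: 1, 7, 113
Sum = 1 + 7 + 113 = 121
121 < 791 → deficient

s(791) = 121 (deficient)


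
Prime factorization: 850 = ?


850 / 2 = 425
425 / 5 = 85
85 / 5 = 17
17 / 17 = 1
850 = 2 × 5^2 × 17


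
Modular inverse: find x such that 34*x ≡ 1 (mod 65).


Use the extended Euclidean algorithm on (65, 34); each row r = 65*s + 34*t:
r=65, s=1, t=0
r=34, s=0, t=1
q=1: r=31, s=1, t=-1   [65*(1) + 34*(-1) = 31]
q=1: r=3, s=-1, t=2   [65*(-1) + 34*(2) = 3]
q=10: r=1, s=11, t=-21   [65*(11) + 34*(-21) = 1]
q=3: r=0, s=-34, t=65   [65*(-34) + 34*(65) = 0]
GCD = 1 with t = -21, so 34*(-21) ≡ 1 (mod 65)
Inverse = -21 mod 65 = 44
Check: 34 * 44 = 1496 ≡ 1 (mod 65)

34^(-1) ≡ 44 (mod 65)


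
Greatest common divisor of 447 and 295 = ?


447 = 1 * 295 + 152
295 = 1 * 152 + 143
152 = 1 * 143 + 9
143 = 15 * 9 + 8
9 = 1 * 8 + 1
8 = 8 * 1 + 0
GCD = 1


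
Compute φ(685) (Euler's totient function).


685 = 5 × 137
Prime factors: 5, 137
φ(685) = 685 × (1-1/5) × (1-1/137)
= 685 × 4/5 × 136/137 = 544

φ(685) = 544


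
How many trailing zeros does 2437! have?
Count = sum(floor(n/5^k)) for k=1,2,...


floor(2437/5) = 487
floor(2437/25) = 97
floor(2437/125) = 19
floor(2437/625) = 3
Total = 606

606 trailing zeros


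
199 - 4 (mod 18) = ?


199 - 4 = 195
195 mod 18 = 15


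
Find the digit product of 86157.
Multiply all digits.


8 × 6 × 1 × 5 × 7 = 1680


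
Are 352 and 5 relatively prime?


Euclidean algorithm:
352 = 70 * 5 + 2
5 = 2 * 2 + 1
2 = 2 * 1 + 0
GCD(352, 5) = 1

Yes, coprime (GCD = 1)


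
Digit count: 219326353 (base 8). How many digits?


219326353 in base 8 = 1504523621
Number of digits = 10

10 digits (base 8)


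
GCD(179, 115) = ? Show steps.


179 = 1 * 115 + 64
115 = 1 * 64 + 51
64 = 1 * 51 + 13
51 = 3 * 13 + 12
13 = 1 * 12 + 1
12 = 12 * 1 + 0
GCD = 1


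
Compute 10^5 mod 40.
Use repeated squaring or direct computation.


10^1 mod 40 = 10
10^2 mod 40 = 20
10^3 mod 40 = 0
10^4 mod 40 = 0
10^5 mod 40 = 0


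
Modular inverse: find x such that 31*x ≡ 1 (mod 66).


Use the extended Euclidean algorithm on (66, 31); each row r = 66*s + 31*t:
r=66, s=1, t=0
r=31, s=0, t=1
q=2: r=4, s=1, t=-2   [66*(1) + 31*(-2) = 4]
q=7: r=3, s=-7, t=15   [66*(-7) + 31*(15) = 3]
q=1: r=1, s=8, t=-17   [66*(8) + 31*(-17) = 1]
q=3: r=0, s=-31, t=66   [66*(-31) + 31*(66) = 0]
GCD = 1 with t = -17, so 31*(-17) ≡ 1 (mod 66)
Inverse = -17 mod 66 = 49
Check: 31 * 49 = 1519 ≡ 1 (mod 66)

31^(-1) ≡ 49 (mod 66)


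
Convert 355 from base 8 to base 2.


355 (base 8) = 237 (decimal)
237 (decimal) = 11101101 (base 2)


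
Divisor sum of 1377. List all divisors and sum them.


Divisors of 1377: 1, 3, 9, 17, 27, 51, 81, 153, 459, 1377
Sum = 1 + 3 + 9 + 17 + 27 + 51 + 81 + 153 + 459 + 1377 = 2178

σ(1377) = 2178


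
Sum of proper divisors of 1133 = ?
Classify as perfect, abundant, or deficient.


Proper divisors: 1, 11, 103
Sum = 1 + 11 + 103 = 115
115 < 1133 → deficient

s(1133) = 115 (deficient)


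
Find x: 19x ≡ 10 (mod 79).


GCD(19, 79) = 1, unique solution
a^(-1) mod 79 = 25
x = 25 * 10 mod 79 = 13

x ≡ 13 (mod 79)


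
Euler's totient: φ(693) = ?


693 = 3^2 × 7 × 11
Prime factors: 3, 7, 11
φ(693) = 693 × (1-1/3) × (1-1/7) × (1-1/11)
= 693 × 2/3 × 6/7 × 10/11 = 360

φ(693) = 360


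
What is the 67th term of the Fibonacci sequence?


Sequence: 1, 1, 2, 3, 5, 8, 13, 21, 34, 55, 89, 144, 233, 377, 610, 987, 1597, 2584, 4181, 6765, 10946, 17711, 28657, 46368, 75025, 121393, 196418, 317811, 514229, 832040, 1346269, 2178309, 3524578, 5702887, 9227465, 14930352, 24157817, 39088169, 63245986, 102334155, 165580141, 267914296, 433494437, 701408733, 1134903170, 1836311903, 2971215073, 4807526976, 7778742049, 12586269025, 20365011074, 32951280099, 53316291173, 86267571272, 139583862445, 225851433717, 365435296162, 591286729879, 956722026041, 1548008755920, 2504730781961, 4052739537881, 6557470319842, 10610209857723, 17167680177565, 27777890035288, 44945570212853
F(67) = 44945570212853


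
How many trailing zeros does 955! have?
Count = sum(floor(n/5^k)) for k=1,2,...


floor(955/5) = 191
floor(955/25) = 38
floor(955/125) = 7
floor(955/625) = 1
Total = 237

237 trailing zeros


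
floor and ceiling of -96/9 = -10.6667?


-96/9 = -10.6667
floor = -11
ceil = -10

floor = -11, ceil = -10


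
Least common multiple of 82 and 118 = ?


GCD(82, 118) = 2
LCM = 82*118/2 = 9676/2 = 4838

LCM = 4838


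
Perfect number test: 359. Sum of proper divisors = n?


Proper divisors of 359: 1
Sum = 1 = 1

No, 359 is not perfect (1 ≠ 359)


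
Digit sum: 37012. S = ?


3 + 7 + 0 + 1 + 2 = 13


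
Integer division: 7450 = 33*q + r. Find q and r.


7450 = 33 * 225 + 25
Check: 7425 + 25 = 7450

q = 225, r = 25


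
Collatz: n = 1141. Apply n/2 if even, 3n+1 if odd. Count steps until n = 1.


1141 → 3424 → 1712 → 856 → 428 → 214 → 107 → 322 → 161 → 484 → 242 → 121 → 364 → 182 → 91 → 274 → 137 → 412 → 206 → 103 → 310 → 155 → 466 → 233 → 700 → 350 → 175 → 526 → 263 → 790 → 395 → 1186 → 593 → 1780 → 890 → 445 → 1336 → 668 → 334 → 167 → 502 → 251 → 754 → 377 → 1132 → 566 → 283 → 850 → 425 → 1276 → 638 → 319 → 958 → 479 → 1438 → 719 → 2158 → 1079 → 3238 → 1619 → 4858 → 2429 → 7288 → 3644 → 1822 → 911 → 2734 → 1367 → 4102 → 2051 → 6154 → 3077 → 9232 → 4616 → 2308 → 1154 → 577 → 1732 → 866 → 433 → 1300 → 650 → 325 → 976 → 488 → 244 → 122 → 61 → 184 → 92 → 46 → 23 → 70 → 35 → 106 → 53 → 160 → 80 → 40 → 20 → 10 → 5 → 16 → 8 → 4 → 2 → 1
Total steps = 106

106 steps


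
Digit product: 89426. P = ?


8 × 9 × 4 × 2 × 6 = 3456


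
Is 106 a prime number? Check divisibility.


106 / 2 = 53 (exact division)
106 is NOT prime.

No, 106 is not prime


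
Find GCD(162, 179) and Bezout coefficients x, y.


Tabular extended Euclidean (each row: r = 162*s + 179*t):
r=162, s=1, t=0
r=179, s=0, t=1
q=0: r=162, s=1, t=0   [162*(1) + 179*(0) = 162]
q=1: r=17, s=-1, t=1   [162*(-1) + 179*(1) = 17]
q=9: r=9, s=10, t=-9   [162*(10) + 179*(-9) = 9]
q=1: r=8, s=-11, t=10   [162*(-11) + 179*(10) = 8]
q=1: r=1, s=21, t=-19   [162*(21) + 179*(-19) = 1]
q=8: r=0, s=-179, t=162   [162*(-179) + 179*(162) = 0]
GCD = 1; from the row with r=1: x=21, y=-19
Check: 162*(21) + 179*(-19) = 3402 - 3401 = 1

GCD = 1, x = 21, y = -19


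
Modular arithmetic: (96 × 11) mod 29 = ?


96 × 11 = 1056
1056 mod 29 = 12


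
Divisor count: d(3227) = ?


3227 = 7^1 × 461^1
d(3227) = (1+1) × (1+1) = 4

4 divisors


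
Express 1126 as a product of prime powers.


1126 / 2 = 563
563 / 563 = 1
1126 = 2 × 563


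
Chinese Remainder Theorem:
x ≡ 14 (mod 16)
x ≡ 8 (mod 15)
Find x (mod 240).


M = 16*15 = 240
M1 = M/16 = 15, M2 = M/15 = 16
M1^(-1) mod 16 = 15, M2^(-1) mod 15 = 1
x = 14*15*15 + 8*16*1 = 3278
3278 mod 240 = 158
Check: 158 mod 16 = 14 ✓, 158 mod 15 = 8 ✓

x ≡ 158 (mod 240)


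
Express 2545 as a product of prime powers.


2545 / 5 = 509
509 / 509 = 1
2545 = 5 × 509


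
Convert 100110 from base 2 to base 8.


100110 (base 2) = 38 (decimal)
38 (decimal) = 46 (base 8)


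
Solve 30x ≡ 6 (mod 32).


GCD(30, 32) = 2 divides 6
Divide: 15x ≡ 3 (mod 16)
x ≡ 13 (mod 16)


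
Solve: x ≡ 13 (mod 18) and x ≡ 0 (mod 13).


M = 18*13 = 234
M1 = M/18 = 13, M2 = M/13 = 18
M1^(-1) mod 18 = 7, M2^(-1) mod 13 = 8
x = 13*13*7 + 0*18*8 = 1183
1183 mod 234 = 13
Check: 13 mod 18 = 13 ✓, 13 mod 13 = 0 ✓

x ≡ 13 (mod 234)


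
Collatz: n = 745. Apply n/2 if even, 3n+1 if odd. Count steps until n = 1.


745 → 2236 → 1118 → 559 → 1678 → 839 → 2518 → 1259 → 3778 → 1889 → 5668 → 2834 → 1417 → 4252 → 2126 → 1063 → 3190 → 1595 → 4786 → 2393 → 7180 → 3590 → 1795 → 5386 → 2693 → 8080 → 4040 → 2020 → 1010 → 505 → 1516 → 758 → 379 → 1138 → 569 → 1708 → 854 → 427 → 1282 → 641 → 1924 → 962 → 481 → 1444 → 722 → 361 → 1084 → 542 → 271 → 814 → 407 → 1222 → 611 → 1834 → 917 → 2752 → 1376 → 688 → 344 → 172 → 86 → 43 → 130 → 65 → 196 → 98 → 49 → 148 → 74 → 37 → 112 → 56 → 28 → 14 → 7 → 22 → 11 → 34 → 17 → 52 → 26 → 13 → 40 → 20 → 10 → 5 → 16 → 8 → 4 → 2 → 1
Total steps = 90

90 steps


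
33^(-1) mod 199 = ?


Use the extended Euclidean algorithm on (199, 33); each row r = 199*s + 33*t:
r=199, s=1, t=0
r=33, s=0, t=1
q=6: r=1, s=1, t=-6   [199*(1) + 33*(-6) = 1]
q=33: r=0, s=-33, t=199   [199*(-33) + 33*(199) = 0]
GCD = 1 with t = -6, so 33*(-6) ≡ 1 (mod 199)
Inverse = -6 mod 199 = 193
Check: 33 * 193 = 6369 ≡ 1 (mod 199)

33^(-1) ≡ 193 (mod 199)


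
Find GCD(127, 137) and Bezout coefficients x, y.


Tabular extended Euclidean (each row: r = 127*s + 137*t):
r=127, s=1, t=0
r=137, s=0, t=1
q=0: r=127, s=1, t=0   [127*(1) + 137*(0) = 127]
q=1: r=10, s=-1, t=1   [127*(-1) + 137*(1) = 10]
q=12: r=7, s=13, t=-12   [127*(13) + 137*(-12) = 7]
q=1: r=3, s=-14, t=13   [127*(-14) + 137*(13) = 3]
q=2: r=1, s=41, t=-38   [127*(41) + 137*(-38) = 1]
q=3: r=0, s=-137, t=127   [127*(-137) + 137*(127) = 0]
GCD = 1; from the row with r=1: x=41, y=-38
Check: 127*(41) + 137*(-38) = 5207 - 5206 = 1

GCD = 1, x = 41, y = -38


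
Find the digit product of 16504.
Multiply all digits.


1 × 6 × 5 × 0 × 4 = 0


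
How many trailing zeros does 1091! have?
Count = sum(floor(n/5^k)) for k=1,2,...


floor(1091/5) = 218
floor(1091/25) = 43
floor(1091/125) = 8
floor(1091/625) = 1
Total = 270

270 trailing zeros


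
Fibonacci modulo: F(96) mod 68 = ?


F(k) mod 68 for k=1..96:
1, 1, 2, 3, 5, 8, 13, 21, 34, 55, 21, 8, 29, 37, 66, 35, 33, 0, 33, 33, 66, 31, 29, 60, 21, 13, 34, 47, 13, 60, 5, 65, 2, 67, 1, 0, 1, 1, 2, 3, 5, 8, 13, 21, 34, 55, 21, 8, 29, 37, 66, 35, 33, 0, 33, 33, 66, 31, 29, 60, 21, 13, 34, 47, 13, 60, 5, 65, 2, 67, 1, 0, 1, 1, 2, 3, 5, 8, 13, 21, 34, 55, 21, 8, 29, 37, 66, 35, 33, 0, 33, 33, 66, 31, 29, 60
F(96) mod 68 = 60


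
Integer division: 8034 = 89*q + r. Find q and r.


8034 = 89 * 90 + 24
Check: 8010 + 24 = 8034

q = 90, r = 24


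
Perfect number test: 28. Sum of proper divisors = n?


Proper divisors of 28: 1, 2, 4, 7, 14
Sum = 1 + 2 + 4 + 7 + 14 = 28

Yes, 28 is perfect (28 = 28)


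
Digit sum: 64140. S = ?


6 + 4 + 1 + 4 + 0 = 15


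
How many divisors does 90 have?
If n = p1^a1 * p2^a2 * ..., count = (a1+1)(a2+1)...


90 = 2^1 × 3^2 × 5^1
d(90) = (1+1) × (2+1) × (1+1) = 12

12 divisors


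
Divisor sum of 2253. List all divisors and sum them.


Divisors of 2253: 1, 3, 751, 2253
Sum = 1 + 3 + 751 + 2253 = 3008

σ(2253) = 3008


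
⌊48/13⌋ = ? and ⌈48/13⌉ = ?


48/13 = 3.6923
floor = 3
ceil = 4

floor = 3, ceil = 4


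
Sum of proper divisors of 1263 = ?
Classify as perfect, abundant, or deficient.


Proper divisors: 1, 3, 421
Sum = 1 + 3 + 421 = 425
425 < 1263 → deficient

s(1263) = 425 (deficient)


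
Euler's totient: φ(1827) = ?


1827 = 3^2 × 7 × 29
Prime factors: 3, 7, 29
φ(1827) = 1827 × (1-1/3) × (1-1/7) × (1-1/29)
= 1827 × 2/3 × 6/7 × 28/29 = 1008

φ(1827) = 1008


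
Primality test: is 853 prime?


Check divisors up to sqrt(853) = 29.2062
No divisors found.
853 is prime.

Yes, 853 is prime


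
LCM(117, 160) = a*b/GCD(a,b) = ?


GCD(117, 160) = 1
LCM = 117*160/1 = 18720/1 = 18720

LCM = 18720


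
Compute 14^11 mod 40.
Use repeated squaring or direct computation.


14^1 mod 40 = 14
14^2 mod 40 = 36
14^3 mod 40 = 24
14^4 mod 40 = 16
14^5 mod 40 = 24
14^6 mod 40 = 16
14^7 mod 40 = 24
14^8 mod 40 = 16
14^9 mod 40 = 24
14^10 mod 40 = 16
14^11 mod 40 = 24


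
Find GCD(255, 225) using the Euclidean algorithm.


255 = 1 * 225 + 30
225 = 7 * 30 + 15
30 = 2 * 15 + 0
GCD = 15


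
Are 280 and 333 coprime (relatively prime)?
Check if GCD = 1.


Euclidean algorithm:
333 = 1 * 280 + 53
280 = 5 * 53 + 15
53 = 3 * 15 + 8
15 = 1 * 8 + 7
8 = 1 * 7 + 1
7 = 7 * 1 + 0
GCD(280, 333) = 1

Yes, coprime (GCD = 1)


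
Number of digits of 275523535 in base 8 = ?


275523535 in base 8 = 2033023717
Number of digits = 10

10 digits (base 8)


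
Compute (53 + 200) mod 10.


53 + 200 = 253
253 mod 10 = 3


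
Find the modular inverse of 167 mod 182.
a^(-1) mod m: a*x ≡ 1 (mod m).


Use the extended Euclidean algorithm on (182, 167); each row r = 182*s + 167*t:
r=182, s=1, t=0
r=167, s=0, t=1
q=1: r=15, s=1, t=-1   [182*(1) + 167*(-1) = 15]
q=11: r=2, s=-11, t=12   [182*(-11) + 167*(12) = 2]
q=7: r=1, s=78, t=-85   [182*(78) + 167*(-85) = 1]
q=2: r=0, s=-167, t=182   [182*(-167) + 167*(182) = 0]
GCD = 1 with t = -85, so 167*(-85) ≡ 1 (mod 182)
Inverse = -85 mod 182 = 97
Check: 167 * 97 = 16199 ≡ 1 (mod 182)

167^(-1) ≡ 97 (mod 182)


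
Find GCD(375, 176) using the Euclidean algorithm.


375 = 2 * 176 + 23
176 = 7 * 23 + 15
23 = 1 * 15 + 8
15 = 1 * 8 + 7
8 = 1 * 7 + 1
7 = 7 * 1 + 0
GCD = 1


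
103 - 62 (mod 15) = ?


103 - 62 = 41
41 mod 15 = 11


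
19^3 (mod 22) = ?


19^1 mod 22 = 19
19^2 mod 22 = 9
19^3 mod 22 = 17


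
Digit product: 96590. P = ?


9 × 6 × 5 × 9 × 0 = 0


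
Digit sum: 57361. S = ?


5 + 7 + 3 + 6 + 1 = 22


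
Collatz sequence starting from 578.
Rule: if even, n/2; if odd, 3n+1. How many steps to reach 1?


578 → 289 → 868 → 434 → 217 → 652 → 326 → 163 → 490 → 245 → 736 → 368 → 184 → 92 → 46 → 23 → 70 → 35 → 106 → 53 → 160 → 80 → 40 → 20 → 10 → 5 → 16 → 8 → 4 → 2 → 1
Total steps = 30

30 steps


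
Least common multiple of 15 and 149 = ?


GCD(15, 149) = 1
LCM = 15*149/1 = 2235/1 = 2235

LCM = 2235


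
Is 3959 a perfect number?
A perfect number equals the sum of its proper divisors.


Proper divisors of 3959: 1, 37, 107
Sum = 1 + 37 + 107 = 145

No, 3959 is not perfect (145 ≠ 3959)


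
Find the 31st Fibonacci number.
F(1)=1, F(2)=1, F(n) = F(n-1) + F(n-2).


Sequence: 1, 1, 2, 3, 5, 8, 13, 21, 34, 55, 89, 144, 233, 377, 610, 987, 1597, 2584, 4181, 6765, 10946, 17711, 28657, 46368, 75025, 121393, 196418, 317811, 514229, 832040, 1346269
F(31) = 1346269


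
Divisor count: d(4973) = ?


4973 = 4973^1
d(4973) = (1+1) = 2

2 divisors


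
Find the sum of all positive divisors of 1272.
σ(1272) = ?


Divisors of 1272: 1, 2, 3, 4, 6, 8, 12, 24, 53, 106, 159, 212, 318, 424, 636, 1272
Sum = 1 + 2 + 3 + 4 + 6 + 8 + 12 + 24 + 53 + 106 + 159 + 212 + 318 + 424 + 636 + 1272 = 3240

σ(1272) = 3240


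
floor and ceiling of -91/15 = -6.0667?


-91/15 = -6.0667
floor = -7
ceil = -6

floor = -7, ceil = -6


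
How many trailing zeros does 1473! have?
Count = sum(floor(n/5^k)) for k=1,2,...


floor(1473/5) = 294
floor(1473/25) = 58
floor(1473/125) = 11
floor(1473/625) = 2
Total = 365

365 trailing zeros


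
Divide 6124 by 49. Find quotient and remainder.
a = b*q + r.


6124 = 49 * 124 + 48
Check: 6076 + 48 = 6124

q = 124, r = 48


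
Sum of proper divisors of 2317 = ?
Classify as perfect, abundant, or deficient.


Proper divisors: 1, 7, 331
Sum = 1 + 7 + 331 = 339
339 < 2317 → deficient

s(2317) = 339 (deficient)


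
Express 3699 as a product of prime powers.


3699 / 3 = 1233
1233 / 3 = 411
411 / 3 = 137
137 / 137 = 1
3699 = 3^3 × 137


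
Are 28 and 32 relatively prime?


Euclidean algorithm:
32 = 1 * 28 + 4
28 = 7 * 4 + 0
GCD(28, 32) = 4

No, not coprime (GCD = 4)


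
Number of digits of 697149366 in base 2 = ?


697149366 in base 2 = 101001100011011010011110110110
Number of digits = 30

30 digits (base 2)


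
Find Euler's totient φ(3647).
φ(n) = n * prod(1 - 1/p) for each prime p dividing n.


3647 = 7 × 521
Prime factors: 7, 521
φ(3647) = 3647 × (1-1/7) × (1-1/521)
= 3647 × 6/7 × 520/521 = 3120

φ(3647) = 3120


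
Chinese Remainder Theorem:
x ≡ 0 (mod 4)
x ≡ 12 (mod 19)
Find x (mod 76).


M = 4*19 = 76
M1 = M/4 = 19, M2 = M/19 = 4
M1^(-1) mod 4 = 3, M2^(-1) mod 19 = 5
x = 0*19*3 + 12*4*5 = 240
240 mod 76 = 12
Check: 12 mod 4 = 0 ✓, 12 mod 19 = 12 ✓

x ≡ 12 (mod 76)


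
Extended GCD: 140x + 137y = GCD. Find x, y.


Tabular extended Euclidean (each row: r = 140*s + 137*t):
r=140, s=1, t=0
r=137, s=0, t=1
q=1: r=3, s=1, t=-1   [140*(1) + 137*(-1) = 3]
q=45: r=2, s=-45, t=46   [140*(-45) + 137*(46) = 2]
q=1: r=1, s=46, t=-47   [140*(46) + 137*(-47) = 1]
q=2: r=0, s=-137, t=140   [140*(-137) + 137*(140) = 0]
GCD = 1; from the row with r=1: x=46, y=-47
Check: 140*(46) + 137*(-47) = 6440 - 6439 = 1

GCD = 1, x = 46, y = -47


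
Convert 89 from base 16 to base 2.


89 (base 16) = 137 (decimal)
137 (decimal) = 10001001 (base 2)


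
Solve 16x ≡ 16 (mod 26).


GCD(16, 26) = 2 divides 16
Divide: 8x ≡ 8 (mod 13)
x ≡ 1 (mod 13)


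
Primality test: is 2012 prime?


2012 / 2 = 1006 (exact division)
2012 is NOT prime.

No, 2012 is not prime


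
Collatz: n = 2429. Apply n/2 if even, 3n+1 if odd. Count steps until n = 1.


2429 → 7288 → 3644 → 1822 → 911 → 2734 → 1367 → 4102 → 2051 → 6154 → 3077 → 9232 → 4616 → 2308 → 1154 → 577 → 1732 → 866 → 433 → 1300 → 650 → 325 → 976 → 488 → 244 → 122 → 61 → 184 → 92 → 46 → 23 → 70 → 35 → 106 → 53 → 160 → 80 → 40 → 20 → 10 → 5 → 16 → 8 → 4 → 2 → 1
Total steps = 45

45 steps


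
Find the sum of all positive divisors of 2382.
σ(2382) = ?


Divisors of 2382: 1, 2, 3, 6, 397, 794, 1191, 2382
Sum = 1 + 2 + 3 + 6 + 397 + 794 + 1191 + 2382 = 4776

σ(2382) = 4776


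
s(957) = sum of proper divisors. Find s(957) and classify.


Proper divisors: 1, 3, 11, 29, 33, 87, 319
Sum = 1 + 3 + 11 + 29 + 33 + 87 + 319 = 483
483 < 957 → deficient

s(957) = 483 (deficient)


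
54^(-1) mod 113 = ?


Use the extended Euclidean algorithm on (113, 54); each row r = 113*s + 54*t:
r=113, s=1, t=0
r=54, s=0, t=1
q=2: r=5, s=1, t=-2   [113*(1) + 54*(-2) = 5]
q=10: r=4, s=-10, t=21   [113*(-10) + 54*(21) = 4]
q=1: r=1, s=11, t=-23   [113*(11) + 54*(-23) = 1]
q=4: r=0, s=-54, t=113   [113*(-54) + 54*(113) = 0]
GCD = 1 with t = -23, so 54*(-23) ≡ 1 (mod 113)
Inverse = -23 mod 113 = 90
Check: 54 * 90 = 4860 ≡ 1 (mod 113)

54^(-1) ≡ 90 (mod 113)


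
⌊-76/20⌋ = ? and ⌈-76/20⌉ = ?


-76/20 = -3.8000
floor = -4
ceil = -3

floor = -4, ceil = -3


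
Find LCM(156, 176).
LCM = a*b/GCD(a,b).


GCD(156, 176) = 4
LCM = 156*176/4 = 27456/4 = 6864

LCM = 6864


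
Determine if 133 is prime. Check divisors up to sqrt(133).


133 / 7 = 19 (exact division)
133 is NOT prime.

No, 133 is not prime


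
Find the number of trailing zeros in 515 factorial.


floor(515/5) = 103
floor(515/25) = 20
floor(515/125) = 4
Total = 127

127 trailing zeros


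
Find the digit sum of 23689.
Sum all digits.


2 + 3 + 6 + 8 + 9 = 28


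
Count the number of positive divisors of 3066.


3066 = 2^1 × 3^1 × 7^1 × 73^1
d(3066) = (1+1) × (1+1) × (1+1) × (1+1) = 16

16 divisors


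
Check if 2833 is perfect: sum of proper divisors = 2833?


Proper divisors of 2833: 1
Sum = 1 = 1

No, 2833 is not perfect (1 ≠ 2833)


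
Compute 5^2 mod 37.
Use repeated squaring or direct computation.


5^1 mod 37 = 5
5^2 mod 37 = 25


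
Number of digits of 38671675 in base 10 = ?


38671675 has 8 digits in base 10
floor(log10(38671675)) + 1 = floor(7.5874) + 1 = 8

8 digits (base 10)


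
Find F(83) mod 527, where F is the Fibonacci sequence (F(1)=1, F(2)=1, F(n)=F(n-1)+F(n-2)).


F(k) mod 527 for k=1..83:
1, 1, 2, 3, 5, 8, 13, 21, 34, 55, 89, 144, 233, 377, 83, 460, 16, 476, 492, 441, 406, 320, 199, 519, 191, 183, 374, 30, 404, 434, 311, 218, 2, 220, 222, 442, 137, 52, 189, 241, 430, 144, 47, 191, 238, 429, 140, 42, 182, 224, 406, 103, 509, 85, 67, 152, 219, 371, 63, 434, 497, 404, 374, 251, 98, 349, 447, 269, 189, 458, 120, 51, 171, 222, 393, 88, 481, 42, 523, 38, 34, 72, 106
F(83) mod 527 = 106


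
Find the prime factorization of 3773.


3773 / 7 = 539
539 / 7 = 77
77 / 7 = 11
11 / 11 = 1
3773 = 7^3 × 11


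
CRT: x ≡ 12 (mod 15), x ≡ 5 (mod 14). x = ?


M = 15*14 = 210
M1 = M/15 = 14, M2 = M/14 = 15
M1^(-1) mod 15 = 14, M2^(-1) mod 14 = 1
x = 12*14*14 + 5*15*1 = 2427
2427 mod 210 = 117
Check: 117 mod 15 = 12 ✓, 117 mod 14 = 5 ✓

x ≡ 117 (mod 210)


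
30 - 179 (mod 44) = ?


30 - 179 = -149
-149 mod 44 = 27


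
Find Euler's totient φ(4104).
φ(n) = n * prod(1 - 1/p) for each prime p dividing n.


4104 = 2^3 × 3^3 × 19
Prime factors: 2, 3, 19
φ(4104) = 4104 × (1-1/2) × (1-1/3) × (1-1/19)
= 4104 × 1/2 × 2/3 × 18/19 = 1296

φ(4104) = 1296


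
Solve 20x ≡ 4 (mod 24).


GCD(20, 24) = 4 divides 4
Divide: 5x ≡ 1 (mod 6)
x ≡ 5 (mod 6)


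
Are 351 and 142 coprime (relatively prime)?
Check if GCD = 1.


Euclidean algorithm:
351 = 2 * 142 + 67
142 = 2 * 67 + 8
67 = 8 * 8 + 3
8 = 2 * 3 + 2
3 = 1 * 2 + 1
2 = 2 * 1 + 0
GCD(351, 142) = 1

Yes, coprime (GCD = 1)


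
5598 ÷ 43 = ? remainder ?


5598 = 43 * 130 + 8
Check: 5590 + 8 = 5598

q = 130, r = 8


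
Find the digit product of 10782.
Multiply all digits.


1 × 0 × 7 × 8 × 2 = 0


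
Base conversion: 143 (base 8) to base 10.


143 (base 8) = 99 (decimal)
99 (decimal) = 99 (base 10)


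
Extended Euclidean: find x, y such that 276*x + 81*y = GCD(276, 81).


Tabular extended Euclidean (each row: r = 276*s + 81*t):
r=276, s=1, t=0
r=81, s=0, t=1
q=3: r=33, s=1, t=-3   [276*(1) + 81*(-3) = 33]
q=2: r=15, s=-2, t=7   [276*(-2) + 81*(7) = 15]
q=2: r=3, s=5, t=-17   [276*(5) + 81*(-17) = 3]
q=5: r=0, s=-27, t=92   [276*(-27) + 81*(92) = 0]
GCD = 3; from the row with r=3: x=5, y=-17
Check: 276*(5) + 81*(-17) = 1380 - 1377 = 3

GCD = 3, x = 5, y = -17


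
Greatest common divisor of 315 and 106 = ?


315 = 2 * 106 + 103
106 = 1 * 103 + 3
103 = 34 * 3 + 1
3 = 3 * 1 + 0
GCD = 1


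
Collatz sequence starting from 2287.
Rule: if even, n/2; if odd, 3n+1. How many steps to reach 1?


2287 → 6862 → 3431 → 10294 → 5147 → 15442 → 7721 → 23164 → 11582 → 5791 → 17374 → 8687 → 26062 → 13031 → 39094 → 19547 → 58642 → 29321 → 87964 → 43982 → 21991 → 65974 → 32987 → 98962 → 49481 → 148444 → 74222 → 37111 → 111334 → 55667 → 167002 → 83501 → 250504 → 125252 → 62626 → 31313 → 93940 → 46970 → 23485 → 70456 → 35228 → 17614 → 8807 → 26422 → 13211 → 39634 → 19817 → 59452 → 29726 → 14863 → 44590 → 22295 → 66886 → 33443 → 100330 → 50165 → 150496 → 75248 → 37624 → 18812 → 9406 → 4703 → 14110 → 7055 → 21166 → 10583 → 31750 → 15875 → 47626 → 23813 → 71440 → 35720 → 17860 → 8930 → 4465 → 13396 → 6698 → 3349 → 10048 → 5024 → 2512 → 1256 → 628 → 314 → 157 → 472 → 236 → 118 → 59 → 178 → 89 → 268 → 134 → 67 → 202 → 101 → 304 → 152 → 76 → 38 → 19 → 58 → 29 → 88 → 44 → 22 → 11 → 34 → 17 → 52 → 26 → 13 → 40 → 20 → 10 → 5 → 16 → 8 → 4 → 2 → 1
Total steps = 120

120 steps


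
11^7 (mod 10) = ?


11^1 mod 10 = 1
11^2 mod 10 = 1
11^3 mod 10 = 1
11^4 mod 10 = 1
11^5 mod 10 = 1
11^6 mod 10 = 1
11^7 mod 10 = 1


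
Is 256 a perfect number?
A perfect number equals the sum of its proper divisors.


Proper divisors of 256: 1, 2, 4, 8, 16, 32, 64, 128
Sum = 1 + 2 + 4 + 8 + 16 + 32 + 64 + 128 = 255

No, 256 is not perfect (255 ≠ 256)


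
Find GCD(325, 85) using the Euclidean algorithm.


325 = 3 * 85 + 70
85 = 1 * 70 + 15
70 = 4 * 15 + 10
15 = 1 * 10 + 5
10 = 2 * 5 + 0
GCD = 5


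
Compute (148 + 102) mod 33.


148 + 102 = 250
250 mod 33 = 19


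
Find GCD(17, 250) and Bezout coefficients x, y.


Tabular extended Euclidean (each row: r = 17*s + 250*t):
r=17, s=1, t=0
r=250, s=0, t=1
q=0: r=17, s=1, t=0   [17*(1) + 250*(0) = 17]
q=14: r=12, s=-14, t=1   [17*(-14) + 250*(1) = 12]
q=1: r=5, s=15, t=-1   [17*(15) + 250*(-1) = 5]
q=2: r=2, s=-44, t=3   [17*(-44) + 250*(3) = 2]
q=2: r=1, s=103, t=-7   [17*(103) + 250*(-7) = 1]
q=2: r=0, s=-250, t=17   [17*(-250) + 250*(17) = 0]
GCD = 1; from the row with r=1: x=103, y=-7
Check: 17*(103) + 250*(-7) = 1751 - 1750 = 1

GCD = 1, x = 103, y = -7


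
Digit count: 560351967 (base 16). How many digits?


560351967 in base 16 = 21664ADF
Number of digits = 8

8 digits (base 16)


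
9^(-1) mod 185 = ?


Use the extended Euclidean algorithm on (185, 9); each row r = 185*s + 9*t:
r=185, s=1, t=0
r=9, s=0, t=1
q=20: r=5, s=1, t=-20   [185*(1) + 9*(-20) = 5]
q=1: r=4, s=-1, t=21   [185*(-1) + 9*(21) = 4]
q=1: r=1, s=2, t=-41   [185*(2) + 9*(-41) = 1]
q=4: r=0, s=-9, t=185   [185*(-9) + 9*(185) = 0]
GCD = 1 with t = -41, so 9*(-41) ≡ 1 (mod 185)
Inverse = -41 mod 185 = 144
Check: 9 * 144 = 1296 ≡ 1 (mod 185)

9^(-1) ≡ 144 (mod 185)


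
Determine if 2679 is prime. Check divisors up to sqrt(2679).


2679 / 3 = 893 (exact division)
2679 is NOT prime.

No, 2679 is not prime


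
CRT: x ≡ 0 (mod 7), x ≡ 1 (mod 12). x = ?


M = 7*12 = 84
M1 = M/7 = 12, M2 = M/12 = 7
M1^(-1) mod 7 = 3, M2^(-1) mod 12 = 7
x = 0*12*3 + 1*7*7 = 49
49 mod 84 = 49
Check: 49 mod 7 = 0 ✓, 49 mod 12 = 1 ✓

x ≡ 49 (mod 84)


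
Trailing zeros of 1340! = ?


floor(1340/5) = 268
floor(1340/25) = 53
floor(1340/125) = 10
floor(1340/625) = 2
Total = 333

333 trailing zeros


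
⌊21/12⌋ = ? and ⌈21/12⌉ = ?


21/12 = 1.7500
floor = 1
ceil = 2

floor = 1, ceil = 2


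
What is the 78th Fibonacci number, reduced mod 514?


F(k) mod 514 for k=1..78:
1, 1, 2, 3, 5, 8, 13, 21, 34, 55, 89, 144, 233, 377, 96, 473, 55, 14, 69, 83, 152, 235, 387, 108, 495, 89, 70, 159, 229, 388, 103, 491, 80, 57, 137, 194, 331, 11, 342, 353, 181, 20, 201, 221, 422, 129, 37, 166, 203, 369, 58, 427, 485, 398, 369, 253, 108, 361, 469, 316, 271, 73, 344, 417, 247, 150, 397, 33, 430, 463, 379, 328, 193, 7, 200, 207, 407, 100
F(78) mod 514 = 100


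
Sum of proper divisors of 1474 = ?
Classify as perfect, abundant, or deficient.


Proper divisors: 1, 2, 11, 22, 67, 134, 737
Sum = 1 + 2 + 11 + 22 + 67 + 134 + 737 = 974
974 < 1474 → deficient

s(1474) = 974 (deficient)


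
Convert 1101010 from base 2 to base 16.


1101010 (base 2) = 106 (decimal)
106 (decimal) = 6A (base 16)


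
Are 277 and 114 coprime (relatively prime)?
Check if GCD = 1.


Euclidean algorithm:
277 = 2 * 114 + 49
114 = 2 * 49 + 16
49 = 3 * 16 + 1
16 = 16 * 1 + 0
GCD(277, 114) = 1

Yes, coprime (GCD = 1)


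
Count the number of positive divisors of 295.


295 = 5^1 × 59^1
d(295) = (1+1) × (1+1) = 4

4 divisors


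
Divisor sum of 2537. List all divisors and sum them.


Divisors of 2537: 1, 43, 59, 2537
Sum = 1 + 43 + 59 + 2537 = 2640

σ(2537) = 2640


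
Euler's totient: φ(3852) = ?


3852 = 2^2 × 3^2 × 107
Prime factors: 2, 3, 107
φ(3852) = 3852 × (1-1/2) × (1-1/3) × (1-1/107)
= 3852 × 1/2 × 2/3 × 106/107 = 1272

φ(3852) = 1272


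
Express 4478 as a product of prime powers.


4478 / 2 = 2239
2239 / 2239 = 1
4478 = 2 × 2239


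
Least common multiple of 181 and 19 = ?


GCD(181, 19) = 1
LCM = 181*19/1 = 3439/1 = 3439

LCM = 3439


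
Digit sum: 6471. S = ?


6 + 4 + 7 + 1 = 18


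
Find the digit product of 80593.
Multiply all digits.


8 × 0 × 5 × 9 × 3 = 0


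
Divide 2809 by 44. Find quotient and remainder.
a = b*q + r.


2809 = 44 * 63 + 37
Check: 2772 + 37 = 2809

q = 63, r = 37


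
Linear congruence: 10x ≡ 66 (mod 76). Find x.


GCD(10, 76) = 2 divides 66
Divide: 5x ≡ 33 (mod 38)
x ≡ 37 (mod 38)


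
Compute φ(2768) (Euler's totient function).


2768 = 2^4 × 173
Prime factors: 2, 173
φ(2768) = 2768 × (1-1/2) × (1-1/173)
= 2768 × 1/2 × 172/173 = 1376

φ(2768) = 1376


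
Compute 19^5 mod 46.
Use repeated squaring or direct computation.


19^1 mod 46 = 19
19^2 mod 46 = 39
19^3 mod 46 = 5
19^4 mod 46 = 3
19^5 mod 46 = 11


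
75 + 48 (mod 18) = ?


75 + 48 = 123
123 mod 18 = 15


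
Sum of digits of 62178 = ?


6 + 2 + 1 + 7 + 8 = 24


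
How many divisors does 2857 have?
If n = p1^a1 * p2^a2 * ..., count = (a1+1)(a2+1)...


2857 = 2857^1
d(2857) = (1+1) = 2

2 divisors


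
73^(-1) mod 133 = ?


Use the extended Euclidean algorithm on (133, 73); each row r = 133*s + 73*t:
r=133, s=1, t=0
r=73, s=0, t=1
q=1: r=60, s=1, t=-1   [133*(1) + 73*(-1) = 60]
q=1: r=13, s=-1, t=2   [133*(-1) + 73*(2) = 13]
q=4: r=8, s=5, t=-9   [133*(5) + 73*(-9) = 8]
q=1: r=5, s=-6, t=11   [133*(-6) + 73*(11) = 5]
q=1: r=3, s=11, t=-20   [133*(11) + 73*(-20) = 3]
q=1: r=2, s=-17, t=31   [133*(-17) + 73*(31) = 2]
q=1: r=1, s=28, t=-51   [133*(28) + 73*(-51) = 1]
q=2: r=0, s=-73, t=133   [133*(-73) + 73*(133) = 0]
GCD = 1 with t = -51, so 73*(-51) ≡ 1 (mod 133)
Inverse = -51 mod 133 = 82
Check: 73 * 82 = 5986 ≡ 1 (mod 133)

73^(-1) ≡ 82 (mod 133)


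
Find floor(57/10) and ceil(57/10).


57/10 = 5.7000
floor = 5
ceil = 6

floor = 5, ceil = 6


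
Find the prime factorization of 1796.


1796 / 2 = 898
898 / 2 = 449
449 / 449 = 1
1796 = 2^2 × 449


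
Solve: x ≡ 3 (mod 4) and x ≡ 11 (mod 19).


M = 4*19 = 76
M1 = M/4 = 19, M2 = M/19 = 4
M1^(-1) mod 4 = 3, M2^(-1) mod 19 = 5
x = 3*19*3 + 11*4*5 = 391
391 mod 76 = 11
Check: 11 mod 4 = 3 ✓, 11 mod 19 = 11 ✓

x ≡ 11 (mod 76)


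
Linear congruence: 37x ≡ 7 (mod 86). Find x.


GCD(37, 86) = 1, unique solution
a^(-1) mod 86 = 7
x = 7 * 7 mod 86 = 49

x ≡ 49 (mod 86)


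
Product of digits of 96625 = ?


9 × 6 × 6 × 2 × 5 = 3240


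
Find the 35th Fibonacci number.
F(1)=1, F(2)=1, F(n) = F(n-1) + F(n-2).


Sequence: 1, 1, 2, 3, 5, 8, 13, 21, 34, 55, 89, 144, 233, 377, 610, 987, 1597, 2584, 4181, 6765, 10946, 17711, 28657, 46368, 75025, 121393, 196418, 317811, 514229, 832040, 1346269, 2178309, 3524578, 5702887, 9227465
F(35) = 9227465


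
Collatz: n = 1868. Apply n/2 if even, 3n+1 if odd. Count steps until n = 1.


1868 → 934 → 467 → 1402 → 701 → 2104 → 1052 → 526 → 263 → 790 → 395 → 1186 → 593 → 1780 → 890 → 445 → 1336 → 668 → 334 → 167 → 502 → 251 → 754 → 377 → 1132 → 566 → 283 → 850 → 425 → 1276 → 638 → 319 → 958 → 479 → 1438 → 719 → 2158 → 1079 → 3238 → 1619 → 4858 → 2429 → 7288 → 3644 → 1822 → 911 → 2734 → 1367 → 4102 → 2051 → 6154 → 3077 → 9232 → 4616 → 2308 → 1154 → 577 → 1732 → 866 → 433 → 1300 → 650 → 325 → 976 → 488 → 244 → 122 → 61 → 184 → 92 → 46 → 23 → 70 → 35 → 106 → 53 → 160 → 80 → 40 → 20 → 10 → 5 → 16 → 8 → 4 → 2 → 1
Total steps = 86

86 steps


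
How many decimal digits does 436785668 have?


436785668 has 9 digits in base 10
floor(log10(436785668)) + 1 = floor(8.6403) + 1 = 9

9 digits (base 10)


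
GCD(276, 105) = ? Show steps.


276 = 2 * 105 + 66
105 = 1 * 66 + 39
66 = 1 * 39 + 27
39 = 1 * 27 + 12
27 = 2 * 12 + 3
12 = 4 * 3 + 0
GCD = 3


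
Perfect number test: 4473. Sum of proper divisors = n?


Proper divisors of 4473: 1, 3, 7, 9, 21, 63, 71, 213, 497, 639, 1491
Sum = 1 + 3 + 7 + 9 + 21 + 63 + 71 + 213 + 497 + 639 + 1491 = 3015

No, 4473 is not perfect (3015 ≠ 4473)


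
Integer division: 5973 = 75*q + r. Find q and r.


5973 = 75 * 79 + 48
Check: 5925 + 48 = 5973

q = 79, r = 48


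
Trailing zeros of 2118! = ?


floor(2118/5) = 423
floor(2118/25) = 84
floor(2118/125) = 16
floor(2118/625) = 3
Total = 526

526 trailing zeros


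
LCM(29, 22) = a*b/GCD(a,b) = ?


GCD(29, 22) = 1
LCM = 29*22/1 = 638/1 = 638

LCM = 638


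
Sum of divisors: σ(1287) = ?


Divisors of 1287: 1, 3, 9, 11, 13, 33, 39, 99, 117, 143, 429, 1287
Sum = 1 + 3 + 9 + 11 + 13 + 33 + 39 + 99 + 117 + 143 + 429 + 1287 = 2184

σ(1287) = 2184


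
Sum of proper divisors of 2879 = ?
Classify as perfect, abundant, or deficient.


Proper divisors: 1
Sum = 1 = 1
1 < 2879 → deficient

s(2879) = 1 (deficient)


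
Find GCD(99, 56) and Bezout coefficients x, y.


Tabular extended Euclidean (each row: r = 99*s + 56*t):
r=99, s=1, t=0
r=56, s=0, t=1
q=1: r=43, s=1, t=-1   [99*(1) + 56*(-1) = 43]
q=1: r=13, s=-1, t=2   [99*(-1) + 56*(2) = 13]
q=3: r=4, s=4, t=-7   [99*(4) + 56*(-7) = 4]
q=3: r=1, s=-13, t=23   [99*(-13) + 56*(23) = 1]
q=4: r=0, s=56, t=-99   [99*(56) + 56*(-99) = 0]
GCD = 1; from the row with r=1: x=-13, y=23
Check: 99*(-13) + 56*(23) = -1287 + 1288 = 1

GCD = 1, x = -13, y = 23


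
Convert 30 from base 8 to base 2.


30 (base 8) = 24 (decimal)
24 (decimal) = 11000 (base 2)


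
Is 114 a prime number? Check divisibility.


114 / 2 = 57 (exact division)
114 is NOT prime.

No, 114 is not prime


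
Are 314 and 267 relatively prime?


Euclidean algorithm:
314 = 1 * 267 + 47
267 = 5 * 47 + 32
47 = 1 * 32 + 15
32 = 2 * 15 + 2
15 = 7 * 2 + 1
2 = 2 * 1 + 0
GCD(314, 267) = 1

Yes, coprime (GCD = 1)


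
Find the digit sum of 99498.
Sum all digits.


9 + 9 + 4 + 9 + 8 = 39


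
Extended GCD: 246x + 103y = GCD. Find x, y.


Tabular extended Euclidean (each row: r = 246*s + 103*t):
r=246, s=1, t=0
r=103, s=0, t=1
q=2: r=40, s=1, t=-2   [246*(1) + 103*(-2) = 40]
q=2: r=23, s=-2, t=5   [246*(-2) + 103*(5) = 23]
q=1: r=17, s=3, t=-7   [246*(3) + 103*(-7) = 17]
q=1: r=6, s=-5, t=12   [246*(-5) + 103*(12) = 6]
q=2: r=5, s=13, t=-31   [246*(13) + 103*(-31) = 5]
q=1: r=1, s=-18, t=43   [246*(-18) + 103*(43) = 1]
q=5: r=0, s=103, t=-246   [246*(103) + 103*(-246) = 0]
GCD = 1; from the row with r=1: x=-18, y=43
Check: 246*(-18) + 103*(43) = -4428 + 4429 = 1

GCD = 1, x = -18, y = 43


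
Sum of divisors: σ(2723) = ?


Divisors of 2723: 1, 7, 389, 2723
Sum = 1 + 7 + 389 + 2723 = 3120

σ(2723) = 3120


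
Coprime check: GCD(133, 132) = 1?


Euclidean algorithm:
133 = 1 * 132 + 1
132 = 132 * 1 + 0
GCD(133, 132) = 1

Yes, coprime (GCD = 1)


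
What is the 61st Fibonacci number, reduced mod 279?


F(k) mod 279 for k=1..61:
1, 1, 2, 3, 5, 8, 13, 21, 34, 55, 89, 144, 233, 98, 52, 150, 202, 73, 275, 69, 65, 134, 199, 54, 253, 28, 2, 30, 32, 62, 94, 156, 250, 127, 98, 225, 44, 269, 34, 24, 58, 82, 140, 222, 83, 26, 109, 135, 244, 100, 65, 165, 230, 116, 67, 183, 250, 154, 125, 0, 125
F(61) mod 279 = 125


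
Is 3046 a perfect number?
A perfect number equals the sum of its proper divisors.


Proper divisors of 3046: 1, 2, 1523
Sum = 1 + 2 + 1523 = 1526

No, 3046 is not perfect (1526 ≠ 3046)


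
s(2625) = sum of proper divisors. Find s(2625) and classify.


Proper divisors: 1, 3, 5, 7, 15, 21, 25, 35, 75, 105, 125, 175, 375, 525, 875
Sum = 1 + 3 + 5 + 7 + 15 + 21 + 25 + 35 + 75 + 105 + 125 + 175 + 375 + 525 + 875 = 2367
2367 < 2625 → deficient

s(2625) = 2367 (deficient)


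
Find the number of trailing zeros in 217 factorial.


floor(217/5) = 43
floor(217/25) = 8
floor(217/125) = 1
Total = 52

52 trailing zeros


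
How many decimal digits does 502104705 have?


502104705 has 9 digits in base 10
floor(log10(502104705)) + 1 = floor(8.7008) + 1 = 9

9 digits (base 10)


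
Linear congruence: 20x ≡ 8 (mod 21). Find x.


GCD(20, 21) = 1, unique solution
a^(-1) mod 21 = 20
x = 20 * 8 mod 21 = 13

x ≡ 13 (mod 21)


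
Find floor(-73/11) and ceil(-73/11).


-73/11 = -6.6364
floor = -7
ceil = -6

floor = -7, ceil = -6


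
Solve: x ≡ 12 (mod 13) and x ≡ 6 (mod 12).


M = 13*12 = 156
M1 = M/13 = 12, M2 = M/12 = 13
M1^(-1) mod 13 = 12, M2^(-1) mod 12 = 1
x = 12*12*12 + 6*13*1 = 1806
1806 mod 156 = 90
Check: 90 mod 13 = 12 ✓, 90 mod 12 = 6 ✓

x ≡ 90 (mod 156)


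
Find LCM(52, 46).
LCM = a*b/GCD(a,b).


GCD(52, 46) = 2
LCM = 52*46/2 = 2392/2 = 1196

LCM = 1196


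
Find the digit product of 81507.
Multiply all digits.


8 × 1 × 5 × 0 × 7 = 0


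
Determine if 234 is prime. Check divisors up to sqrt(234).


234 / 2 = 117 (exact division)
234 is NOT prime.

No, 234 is not prime


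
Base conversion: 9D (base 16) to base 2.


9D (base 16) = 157 (decimal)
157 (decimal) = 10011101 (base 2)


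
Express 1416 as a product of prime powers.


1416 / 2 = 708
708 / 2 = 354
354 / 2 = 177
177 / 3 = 59
59 / 59 = 1
1416 = 2^3 × 3 × 59
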